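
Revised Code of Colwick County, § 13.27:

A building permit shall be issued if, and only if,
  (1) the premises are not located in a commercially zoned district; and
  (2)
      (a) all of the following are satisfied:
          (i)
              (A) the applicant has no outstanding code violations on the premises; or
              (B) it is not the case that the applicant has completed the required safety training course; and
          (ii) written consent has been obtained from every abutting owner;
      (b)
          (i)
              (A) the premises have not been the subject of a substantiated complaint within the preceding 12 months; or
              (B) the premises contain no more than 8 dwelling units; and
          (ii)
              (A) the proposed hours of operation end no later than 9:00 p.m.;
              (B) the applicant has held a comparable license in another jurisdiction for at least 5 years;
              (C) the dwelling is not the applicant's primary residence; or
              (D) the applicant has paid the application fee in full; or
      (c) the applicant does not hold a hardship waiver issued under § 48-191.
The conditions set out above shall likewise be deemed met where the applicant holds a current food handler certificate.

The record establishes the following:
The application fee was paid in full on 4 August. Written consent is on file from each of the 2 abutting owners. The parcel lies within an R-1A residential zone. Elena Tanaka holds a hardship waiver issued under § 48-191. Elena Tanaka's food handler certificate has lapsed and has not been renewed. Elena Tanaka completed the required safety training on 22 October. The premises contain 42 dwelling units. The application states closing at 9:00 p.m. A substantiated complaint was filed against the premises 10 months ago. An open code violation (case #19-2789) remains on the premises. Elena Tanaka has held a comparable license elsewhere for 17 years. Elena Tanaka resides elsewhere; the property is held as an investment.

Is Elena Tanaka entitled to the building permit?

No — denied.

(1) not (commercially zoned) — holds.
(A) no code violations — not met.
(B) not (safety training) — not satisfied.
So (i) is not satisfied (F OR F).
(ii) all abutters consent — satisfied.
So (a) is not satisfied (F AND T).
(A) no complaint in 12 mo. — not met.
(B) ≤ 8 units — fails.
(i) = F OR F = false.
(A) closes by 9 p.m. — met.
(B) prior license ≥ 5 yr — holds.
(C) not (primary residence) — met.
(D) fee paid — satisfied.
(ii) = T OR T OR T OR T = true.
So (b) is not satisfied (F AND T).
(c) not (hardship waiver) — not met.
(2): F OR F OR F → false.
So Overall is not satisfied (T AND F).
Exception (food handler cert.) — not satisfied.
Result: main false OR exception false → false.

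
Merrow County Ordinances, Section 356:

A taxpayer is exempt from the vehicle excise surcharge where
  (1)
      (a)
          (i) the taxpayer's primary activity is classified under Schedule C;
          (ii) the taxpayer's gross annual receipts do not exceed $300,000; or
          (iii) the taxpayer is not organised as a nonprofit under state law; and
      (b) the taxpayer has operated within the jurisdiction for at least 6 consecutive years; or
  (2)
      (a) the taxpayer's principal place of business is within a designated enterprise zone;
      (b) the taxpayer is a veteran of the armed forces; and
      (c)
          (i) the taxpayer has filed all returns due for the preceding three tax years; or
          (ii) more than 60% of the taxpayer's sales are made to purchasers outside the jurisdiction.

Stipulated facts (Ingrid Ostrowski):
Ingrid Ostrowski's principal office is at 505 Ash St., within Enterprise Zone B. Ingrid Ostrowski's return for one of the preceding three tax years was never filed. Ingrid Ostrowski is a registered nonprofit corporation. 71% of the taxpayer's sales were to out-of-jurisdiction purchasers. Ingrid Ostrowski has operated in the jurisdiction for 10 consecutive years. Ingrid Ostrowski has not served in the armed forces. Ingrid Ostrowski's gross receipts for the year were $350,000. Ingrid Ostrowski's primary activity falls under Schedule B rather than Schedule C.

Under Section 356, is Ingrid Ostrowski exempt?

No — not exempt.

(i) Schedule C activity — not satisfied.
(ii) receipts ≤ $300,000 — not met.
(iii) not (nonprofit) — fails.
So (a) is not satisfied (F OR F OR F).
(b) ≥ 6 yrs in jurisdiction — holds.
(1) = F AND T = false.
(a) in enterprise zone — holds.
(b) veteran — fails.
(i) returns current — not met.
(ii) >60% out-of-jur. sales — holds.
(c) = F OR T = true.
So (2) is not satisfied (T AND F AND T).
So Overall is not satisfied (F OR F).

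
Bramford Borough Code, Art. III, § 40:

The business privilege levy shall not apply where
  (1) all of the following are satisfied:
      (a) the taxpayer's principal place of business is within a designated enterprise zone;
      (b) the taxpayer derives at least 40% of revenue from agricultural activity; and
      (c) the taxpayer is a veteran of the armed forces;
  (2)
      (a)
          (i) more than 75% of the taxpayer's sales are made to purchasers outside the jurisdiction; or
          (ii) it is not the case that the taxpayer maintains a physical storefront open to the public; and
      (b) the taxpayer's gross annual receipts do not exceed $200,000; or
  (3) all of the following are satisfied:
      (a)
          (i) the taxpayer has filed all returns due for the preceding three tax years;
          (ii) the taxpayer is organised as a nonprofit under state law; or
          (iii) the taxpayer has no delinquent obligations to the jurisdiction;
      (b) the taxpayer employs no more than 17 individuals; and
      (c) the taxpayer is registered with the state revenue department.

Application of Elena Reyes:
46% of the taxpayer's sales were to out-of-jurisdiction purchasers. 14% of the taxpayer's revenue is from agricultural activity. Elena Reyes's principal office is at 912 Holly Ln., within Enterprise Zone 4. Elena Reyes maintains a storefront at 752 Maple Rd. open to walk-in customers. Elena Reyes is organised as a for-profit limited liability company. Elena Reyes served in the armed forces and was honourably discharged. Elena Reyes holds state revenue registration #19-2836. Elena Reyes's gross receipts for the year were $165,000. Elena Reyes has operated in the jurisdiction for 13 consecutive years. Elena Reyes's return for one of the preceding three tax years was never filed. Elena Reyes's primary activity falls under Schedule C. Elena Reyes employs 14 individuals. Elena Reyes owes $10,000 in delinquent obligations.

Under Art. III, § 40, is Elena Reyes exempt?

(a) in enterprise zone — met.
(b) ≥40% agricultural — not satisfied.
(c) veteran — met.
(1): T AND F AND T → false.
(i) >75% out-of-jur. sales — not satisfied.
(ii) not (has storefront) — not satisfied.
So (a) is not satisfied (F OR F).
(b) receipts ≤ $200,000 — met.
(2) = F AND T = false.
(i) returns current — fails.
(ii) nonprofit — not satisfied.
(iii) no delinquency — not met.
So (a) is not satisfied (F OR F OR F).
(b) ≤ 17 employees — holds.
(c) state-registered — holds.
(3) = F AND T AND T = false.
Overall: F OR F OR F → false.

No — not exempt.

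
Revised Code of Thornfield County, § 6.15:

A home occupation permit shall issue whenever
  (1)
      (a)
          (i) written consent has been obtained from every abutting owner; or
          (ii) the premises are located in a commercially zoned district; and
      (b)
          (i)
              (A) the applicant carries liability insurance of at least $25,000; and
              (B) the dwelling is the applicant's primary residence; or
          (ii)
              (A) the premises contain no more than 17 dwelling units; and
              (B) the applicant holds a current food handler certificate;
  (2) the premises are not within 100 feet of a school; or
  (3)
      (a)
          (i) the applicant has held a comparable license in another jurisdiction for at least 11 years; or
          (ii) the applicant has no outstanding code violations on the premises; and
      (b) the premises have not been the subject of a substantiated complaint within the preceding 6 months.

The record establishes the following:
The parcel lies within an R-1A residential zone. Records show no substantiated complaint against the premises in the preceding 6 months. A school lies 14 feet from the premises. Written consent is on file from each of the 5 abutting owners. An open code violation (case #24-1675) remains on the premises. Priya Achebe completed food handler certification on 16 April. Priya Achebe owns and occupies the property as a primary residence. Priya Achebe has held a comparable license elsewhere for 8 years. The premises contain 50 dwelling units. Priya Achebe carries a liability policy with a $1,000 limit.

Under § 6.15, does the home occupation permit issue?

No — denied.

(i) all abutters consent — satisfied.
(ii) commercially zoned — not satisfied.
(a) = T OR F = true.
(A) insurance ≥ $25,000 — not satisfied.
(B) primary residence — holds.
(i) = F AND T = false.
(A) ≤ 17 units — not satisfied.
(B) food handler cert. — holds.
(ii) = F AND T = false.
(b): F OR F → false.
So (1) is not satisfied (T AND F).
(2) ≥100 ft from school — not satisfied.
(i) prior license ≥ 11 yr — not met.
(ii) no code violations — fails.
(a) = F OR F = false.
(b) no complaint in 6 mo. — holds.
So (3) is not satisfied (F AND T).
Overall: F OR F OR F → false.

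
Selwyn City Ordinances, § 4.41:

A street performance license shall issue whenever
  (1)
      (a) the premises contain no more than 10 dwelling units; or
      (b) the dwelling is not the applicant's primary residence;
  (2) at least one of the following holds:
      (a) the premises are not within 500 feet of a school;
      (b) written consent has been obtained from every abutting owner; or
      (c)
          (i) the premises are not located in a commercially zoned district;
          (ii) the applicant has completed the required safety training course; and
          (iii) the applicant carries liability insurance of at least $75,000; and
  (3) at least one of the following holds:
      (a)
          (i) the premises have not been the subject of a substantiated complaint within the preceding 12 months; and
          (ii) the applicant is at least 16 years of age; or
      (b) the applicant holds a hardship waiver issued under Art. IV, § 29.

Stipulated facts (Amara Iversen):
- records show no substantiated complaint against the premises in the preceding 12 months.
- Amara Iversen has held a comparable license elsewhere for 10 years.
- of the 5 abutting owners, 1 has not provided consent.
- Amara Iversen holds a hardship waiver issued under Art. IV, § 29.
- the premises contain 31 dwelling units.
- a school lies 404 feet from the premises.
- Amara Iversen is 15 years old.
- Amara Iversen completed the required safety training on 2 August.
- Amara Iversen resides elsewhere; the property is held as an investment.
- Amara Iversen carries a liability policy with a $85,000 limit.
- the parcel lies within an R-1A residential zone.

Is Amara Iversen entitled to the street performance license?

(a) ≤ 10 units — fails.
(b) not (primary residence) — satisfied.
So (1) is satisfied (F OR T).
(a) ≥500 ft from school — fails.
(b) all abutters consent — not met.
(i) not (commercially zoned) — holds.
(ii) safety training — holds.
(iii) insurance ≥ $75,000 — holds.
So (c) is satisfied (T AND T AND T).
(2) = F OR F OR T = true.
(i) no complaint in 12 mo. — holds.
(ii) age ≥ 16 — not met.
(a): T AND F → false.
(b) hardship waiver — holds.
(3) = F OR T = true.
Overall = T AND T AND T = true.

Yes — granted.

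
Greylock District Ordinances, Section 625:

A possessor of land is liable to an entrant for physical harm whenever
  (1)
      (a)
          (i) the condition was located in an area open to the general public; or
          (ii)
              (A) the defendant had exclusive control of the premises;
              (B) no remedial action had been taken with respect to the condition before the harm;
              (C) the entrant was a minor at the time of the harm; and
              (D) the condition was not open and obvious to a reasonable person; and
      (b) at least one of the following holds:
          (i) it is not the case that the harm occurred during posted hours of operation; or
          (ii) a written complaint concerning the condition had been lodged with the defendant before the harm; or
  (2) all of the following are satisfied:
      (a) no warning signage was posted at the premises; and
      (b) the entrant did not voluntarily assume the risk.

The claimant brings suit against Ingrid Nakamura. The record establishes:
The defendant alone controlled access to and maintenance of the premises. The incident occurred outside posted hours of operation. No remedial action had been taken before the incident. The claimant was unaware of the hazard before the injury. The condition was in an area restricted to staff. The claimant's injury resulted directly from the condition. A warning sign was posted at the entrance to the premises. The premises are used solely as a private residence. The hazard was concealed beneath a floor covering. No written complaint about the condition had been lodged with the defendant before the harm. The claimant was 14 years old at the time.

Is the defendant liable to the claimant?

(i) public area — fails.
(A) exclusive control — holds.
(B) no remedial action — satisfied.
(C) entrant a minor — met.
(D) not open/obvious — holds.
(ii) = T AND T AND T AND T = true.
So (a) is satisfied (F OR T).
(i) not (during posted hours) — holds.
(ii) complaint lodged — not satisfied.
(b) = T OR F = true.
(1): T AND T → true.
(a) no signage posted — fails.
(b) no assumed risk — holds.
(2): F AND T → false.
Overall: T OR F → true.

Yes — liable.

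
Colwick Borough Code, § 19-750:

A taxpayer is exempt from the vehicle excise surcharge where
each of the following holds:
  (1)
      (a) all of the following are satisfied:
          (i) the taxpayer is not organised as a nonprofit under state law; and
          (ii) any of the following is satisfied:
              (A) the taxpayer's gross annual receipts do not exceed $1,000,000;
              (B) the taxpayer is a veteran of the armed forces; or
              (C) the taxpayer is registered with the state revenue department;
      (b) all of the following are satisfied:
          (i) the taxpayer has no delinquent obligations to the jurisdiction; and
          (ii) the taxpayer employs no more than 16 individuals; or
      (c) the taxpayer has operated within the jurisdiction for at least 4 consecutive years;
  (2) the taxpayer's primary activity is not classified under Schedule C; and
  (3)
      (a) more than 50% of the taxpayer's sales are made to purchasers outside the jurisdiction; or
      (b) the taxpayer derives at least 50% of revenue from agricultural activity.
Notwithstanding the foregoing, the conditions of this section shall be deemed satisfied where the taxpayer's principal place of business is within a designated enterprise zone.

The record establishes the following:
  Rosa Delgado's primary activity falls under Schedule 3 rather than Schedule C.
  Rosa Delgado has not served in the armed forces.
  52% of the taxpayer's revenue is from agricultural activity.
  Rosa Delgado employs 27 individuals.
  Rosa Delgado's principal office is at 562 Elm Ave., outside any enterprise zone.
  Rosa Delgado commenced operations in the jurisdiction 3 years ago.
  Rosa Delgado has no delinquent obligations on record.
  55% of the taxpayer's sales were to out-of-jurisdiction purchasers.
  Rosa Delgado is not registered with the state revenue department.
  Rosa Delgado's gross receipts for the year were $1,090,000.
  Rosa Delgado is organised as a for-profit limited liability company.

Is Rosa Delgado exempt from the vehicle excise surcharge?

No — not exempt.

(i) not (nonprofit) — satisfied.
(A) receipts ≤ $1,000,000 — fails.
(B) veteran — not satisfied.
(C) state-registered — fails.
So (ii) is not satisfied (F OR F OR F).
So (a) is not satisfied (T AND F).
(i) no delinquency — holds.
(ii) ≤ 16 employees — fails.
(b) = T AND F = false.
(c) ≥ 4 yrs in jurisdiction — not satisfied.
(1) = F OR F OR F = false.
(2) not (Schedule C activity) — holds.
(a) >50% out-of-jur. sales — satisfied.
(b) ≥50% agricultural — holds.
So (3) is satisfied (T OR T).
Overall = F AND T AND T = false.
Exception (in enterprise zone) — not satisfied.
Result: main false OR exception false → false.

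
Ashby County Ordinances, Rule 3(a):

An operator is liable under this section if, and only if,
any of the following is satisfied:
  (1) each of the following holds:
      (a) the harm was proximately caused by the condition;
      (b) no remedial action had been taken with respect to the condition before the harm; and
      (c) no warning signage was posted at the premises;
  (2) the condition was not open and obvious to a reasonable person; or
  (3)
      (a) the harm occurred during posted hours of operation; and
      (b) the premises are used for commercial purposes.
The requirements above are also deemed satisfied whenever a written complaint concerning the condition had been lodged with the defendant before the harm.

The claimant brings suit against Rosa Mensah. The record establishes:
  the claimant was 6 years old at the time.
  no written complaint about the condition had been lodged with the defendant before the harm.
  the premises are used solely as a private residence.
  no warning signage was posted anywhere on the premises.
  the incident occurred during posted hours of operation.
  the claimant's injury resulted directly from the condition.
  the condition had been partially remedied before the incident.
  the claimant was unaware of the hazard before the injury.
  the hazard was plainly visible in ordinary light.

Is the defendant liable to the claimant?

(a) proximate cause — satisfied.
(b) no remedial action — fails.
(c) no signage posted — satisfied.
So (1) is not satisfied (T AND F AND T).
(2) not open/obvious — not satisfied.
(a) during posted hours — satisfied.
(b) commercial use — not satisfied.
So (3) is not satisfied (T AND F).
Overall = F OR F OR F = false.
Exception (complaint lodged) — not satisfied.
Result: main false OR exception false → false.

No — not liable.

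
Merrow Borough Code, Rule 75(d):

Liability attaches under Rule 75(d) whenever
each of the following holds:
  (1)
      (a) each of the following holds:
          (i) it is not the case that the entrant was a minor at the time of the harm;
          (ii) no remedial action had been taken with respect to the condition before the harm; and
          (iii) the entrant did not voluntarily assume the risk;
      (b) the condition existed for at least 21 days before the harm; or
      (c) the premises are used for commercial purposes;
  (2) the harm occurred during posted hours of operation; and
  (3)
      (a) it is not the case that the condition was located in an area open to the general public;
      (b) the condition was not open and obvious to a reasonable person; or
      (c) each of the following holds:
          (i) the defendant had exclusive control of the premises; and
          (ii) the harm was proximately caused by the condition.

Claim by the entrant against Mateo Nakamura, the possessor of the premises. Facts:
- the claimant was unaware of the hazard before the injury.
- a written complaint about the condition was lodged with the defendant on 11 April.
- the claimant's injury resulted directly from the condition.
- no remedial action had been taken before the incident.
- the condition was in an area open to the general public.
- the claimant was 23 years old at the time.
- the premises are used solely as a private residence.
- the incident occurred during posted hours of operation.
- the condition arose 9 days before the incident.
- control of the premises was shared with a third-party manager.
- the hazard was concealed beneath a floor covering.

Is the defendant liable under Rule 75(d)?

Yes — liable.

(i) not (entrant a minor) — met.
(ii) no remedial action — holds.
(iii) no assumed risk — holds.
So (a) is satisfied (T AND T AND T).
(b) condition ≥21 days old — not satisfied.
(c) commercial use — not met.
So (1) is satisfied (T OR F OR F).
(2) during posted hours — holds.
(a) not (public area) — not satisfied.
(b) not open/obvious — satisfied.
(i) exclusive control — not satisfied.
(ii) proximate cause — met.
(c) = F AND T = false.
(3) = F OR T OR F = true.
Overall = T AND T AND T = true.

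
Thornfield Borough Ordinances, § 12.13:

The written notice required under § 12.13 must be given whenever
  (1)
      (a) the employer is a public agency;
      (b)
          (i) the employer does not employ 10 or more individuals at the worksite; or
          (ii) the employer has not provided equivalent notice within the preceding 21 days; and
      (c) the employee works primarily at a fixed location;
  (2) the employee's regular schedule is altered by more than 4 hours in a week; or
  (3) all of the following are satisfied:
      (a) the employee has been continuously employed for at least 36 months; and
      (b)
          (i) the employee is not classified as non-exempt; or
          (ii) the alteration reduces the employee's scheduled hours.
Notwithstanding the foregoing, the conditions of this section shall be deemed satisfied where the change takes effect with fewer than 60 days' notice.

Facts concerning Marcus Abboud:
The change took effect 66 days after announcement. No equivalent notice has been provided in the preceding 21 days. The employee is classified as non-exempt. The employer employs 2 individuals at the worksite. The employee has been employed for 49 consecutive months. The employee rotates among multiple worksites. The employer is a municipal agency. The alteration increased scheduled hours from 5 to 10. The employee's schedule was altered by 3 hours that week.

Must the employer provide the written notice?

(a) public agency — met.
(i) not (≥ 10 at site) — holds.
(ii) no recent notice — holds.
(b): T OR T → true.
(c) fixed location — not satisfied.
So (1) is not satisfied (T AND T AND F).
(2) schedule shift > 4h — fails.
(a) tenure ≥ 36 mo. — holds.
(i) not (non-exempt) — not satisfied.
(ii) hours reduced — fails.
So (b) is not satisfied (F OR F).
So (3) is not satisfied (T AND F).
Overall: F OR F OR F → false.
Exception (< 60 days' notice) — not satisfied.
Result: main false OR exception false → false.

No — not required.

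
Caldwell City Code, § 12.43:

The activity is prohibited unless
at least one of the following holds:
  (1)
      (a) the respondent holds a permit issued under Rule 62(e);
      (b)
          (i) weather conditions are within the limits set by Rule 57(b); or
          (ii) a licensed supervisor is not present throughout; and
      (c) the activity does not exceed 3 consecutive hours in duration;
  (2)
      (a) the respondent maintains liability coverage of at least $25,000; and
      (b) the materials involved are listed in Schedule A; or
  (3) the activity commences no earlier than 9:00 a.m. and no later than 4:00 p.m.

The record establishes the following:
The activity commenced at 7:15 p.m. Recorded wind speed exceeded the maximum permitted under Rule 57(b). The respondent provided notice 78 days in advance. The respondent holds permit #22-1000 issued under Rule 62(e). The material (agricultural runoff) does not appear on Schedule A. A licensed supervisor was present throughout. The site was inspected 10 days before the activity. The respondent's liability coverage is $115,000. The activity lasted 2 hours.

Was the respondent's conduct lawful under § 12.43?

No — unlawful.

(a) holds permit — satisfied.
(i) weather ok — not satisfied.
(ii) not (supervisor present) — not met.
(b) = F OR F = false.
(c) ≤ 3 hrs duration — holds.
(1) = T AND F AND T = false.
(a) coverage ≥ $25,000 — met.
(b) Schedule A material — not satisfied.
(2): T AND F → false.
(3) start within hours — fails.
So Overall is not satisfied (F OR F OR F).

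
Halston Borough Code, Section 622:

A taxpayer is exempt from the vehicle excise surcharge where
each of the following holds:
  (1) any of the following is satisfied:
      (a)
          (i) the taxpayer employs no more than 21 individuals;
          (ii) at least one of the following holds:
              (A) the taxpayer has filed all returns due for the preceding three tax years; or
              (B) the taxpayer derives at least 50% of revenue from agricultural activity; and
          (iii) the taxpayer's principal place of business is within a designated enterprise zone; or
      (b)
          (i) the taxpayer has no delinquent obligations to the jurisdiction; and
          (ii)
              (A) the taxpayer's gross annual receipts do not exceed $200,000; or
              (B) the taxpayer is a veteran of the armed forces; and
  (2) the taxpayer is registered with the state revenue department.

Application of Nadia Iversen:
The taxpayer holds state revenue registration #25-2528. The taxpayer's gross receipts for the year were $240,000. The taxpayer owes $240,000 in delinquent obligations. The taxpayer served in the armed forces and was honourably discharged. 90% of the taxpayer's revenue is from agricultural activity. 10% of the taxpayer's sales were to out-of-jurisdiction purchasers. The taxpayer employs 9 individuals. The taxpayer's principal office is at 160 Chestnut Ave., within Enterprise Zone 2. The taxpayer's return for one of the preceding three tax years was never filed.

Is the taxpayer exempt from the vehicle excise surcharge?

(i) ≤ 21 employees — holds.
(A) returns current — not met.
(B) ≥50% agricultural — met.
So (ii) is satisfied (F OR T).
(iii) in enterprise zone — satisfied.
(a): T AND T AND T → true.
(i) no delinquency — fails.
(A) receipts ≤ $200,000 — fails.
(B) veteran — holds.
So (ii) is satisfied (F OR T).
(b): F AND T → false.
So (1) is satisfied (T OR F).
(2) state-registered — holds.
Overall = T AND T = true.

Yes — exempt.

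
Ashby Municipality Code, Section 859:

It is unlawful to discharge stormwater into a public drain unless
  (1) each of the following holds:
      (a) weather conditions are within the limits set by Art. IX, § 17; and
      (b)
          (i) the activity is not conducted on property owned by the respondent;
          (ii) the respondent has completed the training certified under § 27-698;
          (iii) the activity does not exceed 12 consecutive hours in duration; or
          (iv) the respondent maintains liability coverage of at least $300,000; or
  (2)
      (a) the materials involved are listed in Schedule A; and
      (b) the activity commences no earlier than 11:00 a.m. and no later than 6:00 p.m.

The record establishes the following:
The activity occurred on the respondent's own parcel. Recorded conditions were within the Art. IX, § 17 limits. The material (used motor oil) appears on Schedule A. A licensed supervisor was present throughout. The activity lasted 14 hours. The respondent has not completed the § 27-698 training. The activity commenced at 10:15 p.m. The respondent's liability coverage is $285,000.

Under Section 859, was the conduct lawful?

No — unlawful.

(a) weather ok — holds.
(i) not (own property) — fails.
(ii) training certified — fails.
(iii) ≤ 12 hrs duration — fails.
(iv) coverage ≥ $300,000 — fails.
(b) = F OR F OR F OR F = false.
(1): T AND F → false.
(a) Schedule A material — met.
(b) start within hours — fails.
So (2) is not satisfied (T AND F).
So Overall is not satisfied (F OR F).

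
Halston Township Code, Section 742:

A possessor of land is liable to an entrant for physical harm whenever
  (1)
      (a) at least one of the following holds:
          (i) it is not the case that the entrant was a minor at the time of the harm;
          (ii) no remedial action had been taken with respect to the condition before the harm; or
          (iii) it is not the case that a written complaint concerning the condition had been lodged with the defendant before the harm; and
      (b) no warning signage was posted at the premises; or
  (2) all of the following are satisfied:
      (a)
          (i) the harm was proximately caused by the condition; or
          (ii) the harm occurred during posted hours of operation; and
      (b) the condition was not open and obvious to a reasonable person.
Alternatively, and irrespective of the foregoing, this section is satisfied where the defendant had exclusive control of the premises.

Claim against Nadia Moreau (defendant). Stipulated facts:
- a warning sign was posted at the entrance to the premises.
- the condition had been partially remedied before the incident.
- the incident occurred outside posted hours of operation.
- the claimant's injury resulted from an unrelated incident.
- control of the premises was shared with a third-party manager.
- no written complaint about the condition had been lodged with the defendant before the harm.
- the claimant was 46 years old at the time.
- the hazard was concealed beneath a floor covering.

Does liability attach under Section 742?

No — not liable.

(i) not (entrant a minor) — satisfied.
(ii) no remedial action — fails.
(iii) not (complaint lodged) — met.
(a): T OR F OR T → true.
(b) no signage posted — fails.
(1): T AND F → false.
(i) proximate cause — not satisfied.
(ii) during posted hours — fails.
(a): F OR F → false.
(b) not open/obvious — met.
(2): F AND T → false.
So Overall is not satisfied (F OR F).
Exception (exclusive control) — not satisfied.
Result: main false OR exception false → false.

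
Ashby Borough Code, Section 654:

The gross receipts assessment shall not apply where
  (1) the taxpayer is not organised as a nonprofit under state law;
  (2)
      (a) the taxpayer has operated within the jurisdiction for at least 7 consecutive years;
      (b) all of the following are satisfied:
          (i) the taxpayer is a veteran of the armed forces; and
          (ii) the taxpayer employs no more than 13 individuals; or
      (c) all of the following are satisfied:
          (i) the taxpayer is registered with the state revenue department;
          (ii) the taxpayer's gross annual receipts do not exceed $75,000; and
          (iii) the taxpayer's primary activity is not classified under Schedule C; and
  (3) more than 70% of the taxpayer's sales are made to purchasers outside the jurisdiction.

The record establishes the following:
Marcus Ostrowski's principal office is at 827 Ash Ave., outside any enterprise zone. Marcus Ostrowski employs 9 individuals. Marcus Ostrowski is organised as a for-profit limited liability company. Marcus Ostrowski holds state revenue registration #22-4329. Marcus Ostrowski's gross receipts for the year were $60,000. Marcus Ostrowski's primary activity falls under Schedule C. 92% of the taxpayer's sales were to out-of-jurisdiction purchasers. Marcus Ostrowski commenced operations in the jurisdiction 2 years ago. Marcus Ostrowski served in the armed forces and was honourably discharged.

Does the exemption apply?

Yes — exempt.

(1) not (nonprofit) — met.
(a) ≥ 7 yrs in jurisdiction — fails.
(i) veteran — met.
(ii) ≤ 13 employees — met.
So (b) is satisfied (T AND T).
(i) state-registered — met.
(ii) receipts ≤ $75,000 — holds.
(iii) not (Schedule C activity) — not satisfied.
So (c) is not satisfied (T AND T AND F).
(2) = F OR T OR F = true.
(3) >70% out-of-jur. sales — met.
So Overall is satisfied (T AND T AND T).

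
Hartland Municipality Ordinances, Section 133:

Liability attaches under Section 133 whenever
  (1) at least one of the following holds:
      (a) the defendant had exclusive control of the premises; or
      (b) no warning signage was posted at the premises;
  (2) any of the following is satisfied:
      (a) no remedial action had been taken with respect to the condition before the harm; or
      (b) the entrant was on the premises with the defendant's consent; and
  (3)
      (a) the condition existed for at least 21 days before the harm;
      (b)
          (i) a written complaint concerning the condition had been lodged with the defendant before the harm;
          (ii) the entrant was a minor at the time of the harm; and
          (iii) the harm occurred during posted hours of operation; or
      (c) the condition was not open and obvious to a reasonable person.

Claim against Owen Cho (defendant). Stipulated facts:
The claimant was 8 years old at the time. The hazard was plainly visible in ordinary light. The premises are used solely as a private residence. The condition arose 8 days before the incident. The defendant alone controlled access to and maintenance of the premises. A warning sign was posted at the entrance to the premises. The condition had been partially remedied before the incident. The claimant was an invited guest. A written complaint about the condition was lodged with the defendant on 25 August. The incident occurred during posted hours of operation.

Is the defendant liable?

Yes — liable.

(a) exclusive control — holds.
(b) no signage posted — not met.
So (1) is satisfied (T OR F).
(a) no remedial action — fails.
(b) consent to enter — holds.
So (2) is satisfied (F OR T).
(a) condition ≥21 days old — not met.
(i) complaint lodged — holds.
(ii) entrant a minor — holds.
(iii) during posted hours — holds.
(b) = T AND T AND T = true.
(c) not open/obvious — fails.
(3) = F OR T OR F = true.
Overall: T AND T AND T → true.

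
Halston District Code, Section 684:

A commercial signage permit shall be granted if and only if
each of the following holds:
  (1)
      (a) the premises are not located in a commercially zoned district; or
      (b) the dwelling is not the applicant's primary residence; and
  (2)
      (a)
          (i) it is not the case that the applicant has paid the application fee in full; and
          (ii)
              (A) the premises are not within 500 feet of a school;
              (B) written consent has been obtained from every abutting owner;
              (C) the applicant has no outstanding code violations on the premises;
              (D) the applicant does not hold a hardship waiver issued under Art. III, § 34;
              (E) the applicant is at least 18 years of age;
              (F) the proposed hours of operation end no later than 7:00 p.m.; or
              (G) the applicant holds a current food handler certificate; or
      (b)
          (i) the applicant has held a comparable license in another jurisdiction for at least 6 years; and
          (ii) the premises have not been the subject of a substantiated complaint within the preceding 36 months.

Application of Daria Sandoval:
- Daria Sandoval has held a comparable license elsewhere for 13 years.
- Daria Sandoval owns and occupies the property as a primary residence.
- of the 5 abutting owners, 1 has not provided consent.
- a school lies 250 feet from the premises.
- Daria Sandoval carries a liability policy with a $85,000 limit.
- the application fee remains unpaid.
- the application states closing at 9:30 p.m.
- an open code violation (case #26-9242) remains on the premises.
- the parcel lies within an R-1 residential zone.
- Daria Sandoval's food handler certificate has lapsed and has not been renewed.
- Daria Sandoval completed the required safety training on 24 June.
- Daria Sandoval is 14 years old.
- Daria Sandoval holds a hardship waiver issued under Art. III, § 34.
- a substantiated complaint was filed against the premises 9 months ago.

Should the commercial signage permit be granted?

(a) not (commercially zoned) — met.
(b) not (primary residence) — fails.
(1) = T OR F = true.
(i) not (fee paid) — holds.
(A) ≥500 ft from school — not met.
(B) all abutters consent — not met.
(C) no code violations — not met.
(D) not (hardship waiver) — not satisfied.
(E) age ≥ 18 — fails.
(F) closes by 7 p.m. — not met.
(G) food handler cert. — not met.
(ii): F OR F OR F OR F OR F OR F OR F → false.
So (a) is not satisfied (T AND F).
(i) prior license ≥ 6 yr — satisfied.
(ii) no complaint in 36 mo. — not met.
So (b) is not satisfied (T AND F).
(2): F OR F → false.
Overall: T AND F → false.

No — denied.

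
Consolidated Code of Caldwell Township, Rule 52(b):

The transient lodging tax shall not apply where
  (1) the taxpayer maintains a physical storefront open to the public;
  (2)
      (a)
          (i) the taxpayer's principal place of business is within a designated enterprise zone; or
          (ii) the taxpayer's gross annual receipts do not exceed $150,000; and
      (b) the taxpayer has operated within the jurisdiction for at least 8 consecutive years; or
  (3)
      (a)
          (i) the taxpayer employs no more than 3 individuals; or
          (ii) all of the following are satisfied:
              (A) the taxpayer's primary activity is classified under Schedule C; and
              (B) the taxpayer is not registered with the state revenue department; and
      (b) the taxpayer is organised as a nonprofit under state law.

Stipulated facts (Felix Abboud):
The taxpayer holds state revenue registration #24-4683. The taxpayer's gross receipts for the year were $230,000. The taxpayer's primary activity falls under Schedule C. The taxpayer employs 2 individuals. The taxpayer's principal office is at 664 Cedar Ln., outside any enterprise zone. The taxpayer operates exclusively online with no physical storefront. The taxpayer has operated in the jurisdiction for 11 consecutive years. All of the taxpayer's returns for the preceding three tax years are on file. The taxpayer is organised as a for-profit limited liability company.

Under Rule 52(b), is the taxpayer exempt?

No — not exempt.

(1) has storefront — not met.
(i) in enterprise zone — fails.
(ii) receipts ≤ $150,000 — fails.
(a) = F OR F = false.
(b) ≥ 8 yrs in jurisdiction — met.
(2): F AND T → false.
(i) ≤ 3 employees — satisfied.
(A) Schedule C activity — holds.
(B) not (state-registered) — not met.
(ii): T AND F → false.
So (a) is satisfied (T OR F).
(b) nonprofit — not met.
So (3) is not satisfied (T AND F).
Overall: F OR F OR F → false.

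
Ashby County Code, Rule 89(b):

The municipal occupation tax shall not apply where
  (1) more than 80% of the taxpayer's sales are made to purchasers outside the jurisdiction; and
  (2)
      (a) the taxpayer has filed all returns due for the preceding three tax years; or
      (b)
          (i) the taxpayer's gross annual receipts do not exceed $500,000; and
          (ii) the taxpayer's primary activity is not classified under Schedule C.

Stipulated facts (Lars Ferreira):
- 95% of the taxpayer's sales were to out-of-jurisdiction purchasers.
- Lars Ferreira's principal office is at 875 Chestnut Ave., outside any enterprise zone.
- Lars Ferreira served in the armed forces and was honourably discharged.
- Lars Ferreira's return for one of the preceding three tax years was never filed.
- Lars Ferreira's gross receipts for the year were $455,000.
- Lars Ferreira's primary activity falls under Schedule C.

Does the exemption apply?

No — not exempt.

(1) >80% out-of-jur. sales — holds.
(a) returns current — not satisfied.
(i) receipts ≤ $500,000 — satisfied.
(ii) not (Schedule C activity) — not satisfied.
(b) = T AND F = false.
So (2) is not satisfied (F OR F).
Overall = T AND F = false.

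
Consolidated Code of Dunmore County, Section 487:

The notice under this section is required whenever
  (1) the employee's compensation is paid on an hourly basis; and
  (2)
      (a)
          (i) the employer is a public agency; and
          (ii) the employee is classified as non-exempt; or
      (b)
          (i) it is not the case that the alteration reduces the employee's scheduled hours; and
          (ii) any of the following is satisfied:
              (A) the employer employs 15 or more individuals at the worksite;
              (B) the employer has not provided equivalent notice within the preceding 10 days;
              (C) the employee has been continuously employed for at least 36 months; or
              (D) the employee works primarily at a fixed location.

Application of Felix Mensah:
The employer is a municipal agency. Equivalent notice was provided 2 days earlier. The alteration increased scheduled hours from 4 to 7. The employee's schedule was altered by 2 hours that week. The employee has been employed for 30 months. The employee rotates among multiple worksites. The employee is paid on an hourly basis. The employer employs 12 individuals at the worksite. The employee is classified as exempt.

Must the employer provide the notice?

No — not required.

(1) hourly-paid — holds.
(i) public agency — met.
(ii) non-exempt — fails.
(a) = T AND F = false.
(i) not (hours reduced) — holds.
(A) ≥ 15 at site — not met.
(B) no recent notice — not met.
(C) tenure ≥ 36 mo. — not satisfied.
(D) fixed location — fails.
(ii): F OR F OR F OR F → false.
So (b) is not satisfied (T AND F).
(2) = F OR F = false.
So Overall is not satisfied (T AND F).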